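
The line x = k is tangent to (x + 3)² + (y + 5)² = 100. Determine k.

Tangency holds when the distance from the centre (−3, −5) to the line equals the radius 10:
|1·(−3) + 0·(−5) − k| / √1 = 10
|k − (−3)| = 10, so k = 7 or k = −13.

k = −13 or k = 7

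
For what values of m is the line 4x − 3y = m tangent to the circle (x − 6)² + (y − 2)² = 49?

The line touches the circle iff its distance from (6, 2) is 7:
|4·6 − 3·2 − m| / √25 = 7
|m − (18)| = 7·5, so m = 53 or m = −17.

m = −17 or m = 53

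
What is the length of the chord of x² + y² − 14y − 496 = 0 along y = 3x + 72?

Express y = 3x + 72 and substitute into the circle:
10x² + 390x + 3680 = 0  ⟹  x² + 39x + 368 = 0
x = −16 or x = −23, giving (−16, 24) and (−23, 3).
|(−16, 24) − (−23, 3)| = √((7)² + (21)²) = 7√10.

7√10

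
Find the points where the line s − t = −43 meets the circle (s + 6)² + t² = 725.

(−29, 14) and (−20, 23)

Express t = s + 43 and substitute into the circle:
2s² + 98s + 1160 = 0  ⟹  s² + 49s + 580 = 0
s = −20 or s = −29, giving (−20, 23) and (−29, 14).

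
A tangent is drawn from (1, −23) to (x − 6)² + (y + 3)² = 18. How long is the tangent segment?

√407

Centre (6, −3), r² = 18. |PO|² = (−5)² + (−20)² = 425.
Power of the point: PT² = |PO|² − r² = 407, so PT = √407.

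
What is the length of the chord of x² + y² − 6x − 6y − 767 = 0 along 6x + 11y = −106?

Substitute y = (−106 − 6x)/11:
157x² + 942x − 74575 = 0  ⟹  x² + 6x − 475 = 0
x = 19 or x = −25, giving (19, −20) and (−25, 4).
|(19, −20) − (−25, 4)| = √((44)² + (−24)²) = 4√157.

4√157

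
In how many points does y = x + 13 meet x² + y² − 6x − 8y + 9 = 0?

0

Substituting the line into the circle gives 2x² + 12x + 74 = 0.
Δ = 144 − 592 = −448.
No real roots: the line does not meet the circle.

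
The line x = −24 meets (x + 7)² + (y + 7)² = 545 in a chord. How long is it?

32

The distance from (−7, −7) to the line is 17, and r² = 545.
Half the chord is √(r² − d²) = √(256), so the full chord is 32.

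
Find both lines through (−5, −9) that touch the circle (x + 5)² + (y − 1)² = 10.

3x − y = −6 and 3x + y = −24

Let a tangent through (−5, −9) have slope m. Its distance from (−5, 1) must equal √10:
[m·(0) − (10)]² = 10(m² + 1)
m² − 9 = 0, so m = 3 or m = −3.
With m = 3: 3x − y = −6. With m = −3: 3x + y = −24.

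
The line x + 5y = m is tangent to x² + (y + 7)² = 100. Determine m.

The line touches the circle iff its distance from (0, −7) is 10:
|1·0 + 5·(−7) − m| / √26 = 10
|m − (−35)| = 10√26.

m = −35 ± 10√26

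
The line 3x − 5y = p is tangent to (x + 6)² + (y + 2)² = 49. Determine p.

p = −8 ± 7√34

The line touches the circle iff its distance from (−6, −2) is 7:
|3·(−6) − 5·(−2) − p| / √34 = 7
|p − (−8)| = 7√34.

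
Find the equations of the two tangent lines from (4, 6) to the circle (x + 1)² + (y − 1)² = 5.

x − 2y = −8 and 2x − y = 2

A line y − (6) = m(x − (4)) is tangent when its distance from (−1, 1) is √5:
(−5m − (−5))² = 5(m² + 1)
2m² − 5m + 2 = 0, so m = 1/2 or m = 2.
Through (4, 6) these give x − 2y = −8 and 2x − y = 2.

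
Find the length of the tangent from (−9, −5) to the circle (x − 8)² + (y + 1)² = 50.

With centre O = (8, −1), |OP|² = 305 and r² = 50.
The tangent meets the radius at right angles, so tangent² = |PO|² − r² = 305 − 50 = 255.

√255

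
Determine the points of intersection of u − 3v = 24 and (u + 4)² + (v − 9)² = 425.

(−9, −11) and (12, −4)

Substitute v = (−24 + u)/3:
10u² − 30u − 1080 = 0  ⟹  u² − 3u − 108 = 0
u = 12 or u = −9, giving (12, −4) and (−9, −11).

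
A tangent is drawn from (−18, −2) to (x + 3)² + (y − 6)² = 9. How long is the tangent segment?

2√70

Centre (−3, 6), r² = 9. |PO|² = (−15)² + (−8)² = 289.
Power of the point: PT² = |PO|² − r² = 280, so PT = 2√70.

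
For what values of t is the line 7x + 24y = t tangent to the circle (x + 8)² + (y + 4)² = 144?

For a tangent, require d(centre, line) = r = 12.
|7·(−8) + 24·(−4) − t| / √625 = 12
|t − (−152)| = 12·25, so t = 148 or t = −452.

t = −452 or t = 148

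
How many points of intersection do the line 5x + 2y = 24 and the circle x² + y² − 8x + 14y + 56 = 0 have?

Substituting the line into the circle gives 29x² − 412x + 1472 = 0.
Δ = 169744 − 170752 = −1008.
No real roots: the line does not meet the circle.

0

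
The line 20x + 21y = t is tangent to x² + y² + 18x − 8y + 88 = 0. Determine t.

t = −183 or t = −9

For a tangent, require d(centre, line) = r = 3.
|20·(−9) + 21·4 − t| / √841 = 3
|t − (−96)| = 3·29, so t = −9 or t = −183.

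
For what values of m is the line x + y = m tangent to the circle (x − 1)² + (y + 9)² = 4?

The line touches the circle iff its distance from (1, −9) is 2:
|1·1 + 1·(−9) − m| / √2 = 2
|m − (−8)| = 2√2.

m = −8 ± 2√2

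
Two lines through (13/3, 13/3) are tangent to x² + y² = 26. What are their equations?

A line y − (13/3) = m(x − (13/3)) is tangent when its distance from (0, 0) is √26:
(−13/3m − (−13/3))² = 26(m² + 1)
5m² + 26m + 5 = 0, so m = −1/5 or m = −5.
With m = −1/5: x + 5y = 26. With m = −5: 5x + y = 26.

x + 5y = 26 and 5x + y = 26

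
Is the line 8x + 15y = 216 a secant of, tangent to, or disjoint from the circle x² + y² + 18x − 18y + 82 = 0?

d² = (8·(−9) + 15·9 − (216))²/289 = 81; r² = 80.
Since d² > r², the line lies outside the circle.

disjoint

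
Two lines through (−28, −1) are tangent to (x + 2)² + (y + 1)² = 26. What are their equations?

x − 5y = −23 and x + 5y = −33

Write the tangent as mx − y + (−1 − m·(−28)) = 0 and set its distance from the centre to √26:
(26m − (0))² = 26(m² + 1)
25m² − 1 = 0, so m = 1/5 or m = −1/5.
With m = 1/5: x − 5y = −23. With m = −1/5: x + 5y = −33.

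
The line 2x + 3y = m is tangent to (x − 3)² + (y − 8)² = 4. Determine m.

m = 30 ± 2√13

For a tangent, require d(centre, line) = r = 2.
|2·3 + 3·8 − m| / √13 = 2
|m − (30)| = 2√13.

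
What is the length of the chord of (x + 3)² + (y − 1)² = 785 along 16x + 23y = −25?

Substitute y = (−25 − 16x)/23:
785x² + 4710x − 408200 = 0  ⟹  x² + 6x − 520 = 0
x = 20 or x = −26, giving (20, −15) and (−26, 17).
Chord length = distance between (20, −15) and (−26, 17) = √3140 = 2√785.

2√785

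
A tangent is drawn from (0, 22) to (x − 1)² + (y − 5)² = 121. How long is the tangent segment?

Centre (1, 5), r² = 121. |PO|² = (−1)² + (17)² = 290.
By the tangent–radius right angle, tangent length = √(|PO|² − r²) = √169 = 13.

13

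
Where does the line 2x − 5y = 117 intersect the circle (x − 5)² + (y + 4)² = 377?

Express y = (−117 + 2x)/5 and substitute into the circle:
29x² − 638x + 609 = 0  ⟹  x² − 22x + 21 = 0
x = 21 or x = 1, giving (21, −15) and (1, −23).

(1, −23) and (21, −15)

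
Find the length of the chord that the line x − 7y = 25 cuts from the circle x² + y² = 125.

15√2

Centre (0, 0), r² = 125. Perpendicular distance d from centre to line = |−25| / √50 = 25/√50.
Half the chord is √(r² − d²) = √(225/2), so the full chord is 15√2.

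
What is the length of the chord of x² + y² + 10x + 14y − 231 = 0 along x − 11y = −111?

The distance from (−5, −7) to the line is 183/√122, and r² = 305.
Chord = 2√(r² − d²) = 2·√(61/2) = √122.

√122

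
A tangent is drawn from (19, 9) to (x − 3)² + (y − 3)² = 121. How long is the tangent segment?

3√19

Centre (3, 3), r² = 121. |PO|² = (16)² + (6)² = 292.
Power of the point: PT² = |PO|² − r² = 171, so PT = 3√19.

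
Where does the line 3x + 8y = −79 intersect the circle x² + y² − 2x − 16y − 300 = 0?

Express y = (−79 − 3x)/8 and substitute into the circle:
73x² + 730x − 2847 = 0  ⟹  x² + 10x − 39 = 0
x = 3 or x = −13, giving (3, −11) and (−13, −5).

(−13, −5) and (3, −11)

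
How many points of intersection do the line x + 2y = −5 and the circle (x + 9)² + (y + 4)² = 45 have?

2

Substituting the line into the circle gives 5x² + 66x + 153 = 0.
Δ = 4356 − 3060 = 1296.
Two real roots: the line is a secant.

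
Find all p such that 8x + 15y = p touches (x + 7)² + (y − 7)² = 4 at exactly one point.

Tangency holds when the distance from the centre (−7, 7) to the line equals the radius 2:
|8·(−7) + 15·7 − p| / √289 = 2
|p − (49)| = 2·17, so p = 83 or p = 15.

p = 15 or p = 83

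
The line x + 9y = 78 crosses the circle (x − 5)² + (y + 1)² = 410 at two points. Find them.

Substitute y = (78 − x)/9:
82x² − 984x − 23616 = 0  ⟹  x² − 12x − 288 = 0
x = 24 or x = −12, giving (24, 6) and (−12, 10).

(−12, 10) and (24, 6)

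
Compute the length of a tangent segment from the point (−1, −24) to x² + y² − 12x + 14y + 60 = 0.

With centre O = (6, −7), |OP|² = 338 and r² = 25.
By the tangent–radius right angle, tangent length = √(|PO|² − r²) = √313.

√313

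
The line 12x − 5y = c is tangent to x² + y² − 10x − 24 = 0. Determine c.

The line touches the circle iff its distance from (5, 0) is 7:
|12·5 − 5·0 − c| / √169 = 7
|c − (60)| = 7·13, so c = 151 or c = −31.

c = −31 or c = 151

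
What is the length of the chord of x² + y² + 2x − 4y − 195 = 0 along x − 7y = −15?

Express y = (15 + x)/7 and substitute into the circle:
50x² + 100x − 9750 = 0  ⟹  x² + 2x − 195 = 0
x = 13 or x = −15, giving (13, 4) and (−15, 0).
|(13, 4) − (−15, 0)| = √((28)² + (4)²) = 20√2.

20√2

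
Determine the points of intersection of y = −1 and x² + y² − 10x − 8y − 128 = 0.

(−7, −1) and (17, −1)

Express y = −1 and substitute into the circle:
x² − 10x − 119 = 0
x = 17 or x = −7, giving (17, −1) and (−7, −1).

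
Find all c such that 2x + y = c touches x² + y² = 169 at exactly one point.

Tangency holds when the distance from the centre (0, 0) to the line equals the radius 13:
|2·0 + 1·0 − c| / √5 = 13
|c| = 13√5.

c = ±13√5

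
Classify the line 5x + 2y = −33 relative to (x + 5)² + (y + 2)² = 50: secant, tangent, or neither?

Centre (−5, −2), r² = 50. Distance² from centre to line = (4)²/29 = 16/29.
Since d² < r², the line cuts the circle twice.

secant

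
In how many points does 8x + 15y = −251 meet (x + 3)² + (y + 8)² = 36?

Substituting the line into the circle gives 289x² + 3446x + 11086 = 0.
Δ = 11874916 − 12815416 = −940500.
No real roots: the line does not meet the circle.

0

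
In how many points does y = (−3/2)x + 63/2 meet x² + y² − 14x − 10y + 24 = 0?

0

Centre (7, 5), r² = 50. Distance² from centre to line = (−32)²/13 = 1024/13.
Since d² > r², the line lies outside the circle.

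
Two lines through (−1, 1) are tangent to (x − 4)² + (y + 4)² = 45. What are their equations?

Write the tangent as mx − y + (1 − m·(−1)) = 0 and set its distance from the centre to 3√5:
[m·(5) − (−5)]² = 45(m² + 1)
2m² − 5m + 2 = 0, so m = 2 or m = 1/2.
Through (−1, 1) these give 2x − y = −3 and x − 2y = −3.

2x − y = −3 and x − 2y = −3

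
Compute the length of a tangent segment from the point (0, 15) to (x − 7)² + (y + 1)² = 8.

3√33

Centre (7, −1), r² = 8. |PO|² = (−7)² + (16)² = 305.
By the tangent–radius right angle, tangent length = √(|PO|² − r²) = √297 = 3√33.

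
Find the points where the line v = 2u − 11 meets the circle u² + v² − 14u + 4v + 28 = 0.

Substitute v = 2u − 11:
5u² − 50u + 105 = 0  ⟹  u² − 10u + 21 = 0
u = 7 or u = 3, giving (7, 3) and (3, −5).

(3, −5) and (7, 3)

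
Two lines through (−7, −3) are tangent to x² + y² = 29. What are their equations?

5x − 2y = −29 and 2x + 5y = −29

A line y − (−3) = m(x − (−7)) is tangent when its distance from (0, 0) is √29:
(7m − (3))² = 29(m² + 1)
10m² − 21m − 10 = 0, so m = 5/2 or m = −2/5.
With m = 5/2: 5x − 2y = −29. With m = −2/5: 2x + 5y = −29.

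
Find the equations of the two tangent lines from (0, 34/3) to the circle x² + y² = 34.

A line y − (34/3) = m(x − (0)) is tangent when its distance from (0, 0) is √34:
[m·(0) − (−34/3)]² = 34(m² + 1)
9m² − 25 = 0, so m = 5/3 or m = −5/3.
With m = 5/3: 5x − 3y = −34. With m = −5/3: 5x + 3y = 34.

5x − 3y = −34 and 5x + 3y = 34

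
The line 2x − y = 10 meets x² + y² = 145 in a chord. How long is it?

10√5

The distance from (0, 0) to the line is 10/√5, and r² = 145.
Half the chord is √(r² − d²) = √(125), so the full chord is 10√5.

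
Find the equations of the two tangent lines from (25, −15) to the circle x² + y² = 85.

Let a tangent through (25, −15) have slope m. Its distance from (0, 0) must equal √85:
(−25m − (15))² = 85(m² + 1)
54m² + 75m + 14 = 0, so m = −2/9 or m = −7/6.
Through (25, −15) these give 2x + 9y = −85 and 7x + 6y = 85.

2x + 9y = −85 and 7x + 6y = 85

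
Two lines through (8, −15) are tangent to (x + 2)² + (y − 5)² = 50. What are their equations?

x + y = −7 and 7x + y = 41

A line y − (−15) = m(x − (8)) is tangent when its distance from (−2, 5) is 5√2:
[m·(−10) − (20)]² = 50(m² + 1)
m² + 8m + 7 = 0, so m = −1 or m = −7.
Through (8, −15) these give x + y = −7 and 7x + y = 41.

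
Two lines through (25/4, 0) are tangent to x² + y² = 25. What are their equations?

4x + 3y = 25 and 4x − 3y = 25

Let a tangent through (25/4, 0) have slope m. Its distance from (0, 0) must equal 5:
(−25/4m − (0))² = 25(m² + 1)
9m² − 16 = 0, so m = −4/3 or m = 4/3.
Through (25/4, 0) these give 4x + 3y = 25 and 4x − 3y = 25.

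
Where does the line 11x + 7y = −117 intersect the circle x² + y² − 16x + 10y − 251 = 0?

(−10, −1) and (4, −23)

From the line, y = (−117 − 11x)/7. Substituting:
170x² + 1020x − 6800 = 0  ⟹  x² + 6x − 40 = 0
x = 4 or x = −10, giving (4, −23) and (−10, −1).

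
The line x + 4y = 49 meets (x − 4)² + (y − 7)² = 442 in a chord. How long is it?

10√17

Express y = (49 − x)/4 and substitute into the circle:
17x² − 170x − 6375 = 0  ⟹  x² − 10x − 375 = 0
x = 25 or x = −15, giving (25, 6) and (−15, 16).
Chord length = distance between (25, 6) and (−15, 16) = √1700 = 10√17.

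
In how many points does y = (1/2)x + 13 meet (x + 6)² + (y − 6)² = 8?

0

d² = (1·(−6) − 2·6 − (−26))²/5 = 64/5; r² = 8.
Since d² > r², the line lies outside the circle.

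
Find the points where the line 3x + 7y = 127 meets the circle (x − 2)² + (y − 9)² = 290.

(−9, 22) and (19, 10)

Express y = (127 − 3x)/7 and substitute into the circle:
58x² − 580x − 9918 = 0  ⟹  x² − 10x − 171 = 0
x = 19 or x = −9, giving (19, 10) and (−9, 22).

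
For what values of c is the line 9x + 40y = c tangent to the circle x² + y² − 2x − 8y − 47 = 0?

The line touches the circle iff its distance from (1, 4) is 8:
|9·1 + 40·4 − c| / √1681 = 8
|c − (169)| = 8·41, so c = 497 or c = −159.

c = −159 or c = 497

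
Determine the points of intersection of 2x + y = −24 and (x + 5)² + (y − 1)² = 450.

(−20, 16) and (−2, −20)

Substitute y = −2x − 24:
5x² + 110x + 200 = 0  ⟹  x² + 22x + 40 = 0
x = −2 or x = −20, giving (−2, −20) and (−20, 16).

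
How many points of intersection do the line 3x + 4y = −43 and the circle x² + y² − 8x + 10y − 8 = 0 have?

Substituting the line into the circle gives 25x² + 10x + 1 = 0.
Δ = 100 − 100 = 0.
A repeated root: the line is tangent.

1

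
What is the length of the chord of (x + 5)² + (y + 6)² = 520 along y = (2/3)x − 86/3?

The distance from (−5, −6) to the line is 78/√13, and r² = 520.
Half the chord is √(r² − d²) = √(52), so the full chord is 4√13.

4√13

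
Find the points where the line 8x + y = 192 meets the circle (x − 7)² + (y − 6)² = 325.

(22, 16) and (24, 0)

Express y = −8x + 192 and substitute into the circle:
65x² − 2990x + 34320 = 0  ⟹  x² − 46x + 528 = 0
x = 24 or x = 22, giving (24, 0) and (22, 16).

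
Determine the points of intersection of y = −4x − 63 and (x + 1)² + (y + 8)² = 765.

Express y = −4x − 63 and substitute into the circle:
17x² + 442x + 2261 = 0  ⟹  x² + 26x + 133 = 0
x = −7 or x = −19, giving (−7, −35) and (−19, 13).

(−19, 13) and (−7, −35)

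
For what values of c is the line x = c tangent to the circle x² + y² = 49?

Tangency holds when the distance from the centre (0, 0) to the line equals the radius 7:
|1·0 + 0·0 − c| / √1 = 7
|c| = 7, so c = 7 or c = −7.

c = −7 or c = 7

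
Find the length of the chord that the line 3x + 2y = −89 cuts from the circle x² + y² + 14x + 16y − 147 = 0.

4√13

The distance from (−7, −8) to the line is 52/√13, and r² = 260.
Chord = 2√(r² − d²) = 2·√(52) = 4√13.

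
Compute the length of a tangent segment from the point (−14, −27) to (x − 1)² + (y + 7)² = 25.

With centre O = (1, −7), |OP|² = 625 and r² = 25.
The tangent meets the radius at right angles, so tangent² = |PO|² − r² = 625 − 25 = 600.

10√6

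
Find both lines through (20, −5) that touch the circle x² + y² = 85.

6x + 7y = 85 and 2x − 9y = 85

Let a tangent through (20, −5) have slope m. Its distance from (0, 0) must equal √85:
(−20m − (5))² = 85(m² + 1)
63m² + 40m − 12 = 0, so m = −6/7 or m = 2/9.
With m = −6/7: 6x + 7y = 85. With m = 2/9: 2x − 9y = 85.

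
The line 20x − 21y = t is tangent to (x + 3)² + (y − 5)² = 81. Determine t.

t = −426 or t = 96

The line touches the circle iff its distance from (−3, 5) is 9:
|20·(−3) − 21·5 − t| / √841 = 9
|t − (−165)| = 9·29, so t = 96 or t = −426.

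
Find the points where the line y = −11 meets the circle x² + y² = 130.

Express y = −11 and substitute into the circle:
x² − 9 = 0
x = 3 or x = −3, giving (3, −11) and (−3, −11).

(−3, −11) and (3, −11)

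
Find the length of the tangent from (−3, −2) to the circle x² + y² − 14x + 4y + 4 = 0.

The centre is (7, −2) and r = 7. The square of the distance from P to the centre is 100 + 0 = 100.
By the tangent–radius right angle, tangent length = √(|PO|² − r²) = √51.

√51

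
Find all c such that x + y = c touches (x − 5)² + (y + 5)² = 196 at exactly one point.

c = ±14√2

The line touches the circle iff its distance from (5, −5) is 14:
|1·5 + 1·(−5) − c| / √2 = 14
|c| = 14√2.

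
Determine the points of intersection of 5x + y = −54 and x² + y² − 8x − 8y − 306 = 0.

(−13, 11) and (−9, −9)

Substitute y = −5x − 54:
26x² + 572x + 3042 = 0  ⟹  x² + 22x + 117 = 0
x = −9 or x = −13, giving (−9, −9) and (−13, 11).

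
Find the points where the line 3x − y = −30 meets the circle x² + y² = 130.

(−11, −3) and (−7, 9)

From the line, y = 3x + 30. Substituting:
10x² + 180x + 770 = 0  ⟹  x² + 18x + 77 = 0
x = −7 or x = −11, giving (−7, 9) and (−11, −3).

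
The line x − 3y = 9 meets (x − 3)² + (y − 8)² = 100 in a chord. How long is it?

2√10

Substitute y = (−9 + x)/3:
10x² − 120x + 270 = 0  ⟹  x² − 12x + 27 = 0
x = 9 or x = 3, giving (9, 0) and (3, −2).
|(9, 0) − (3, −2)| = √((6)² + (2)²) = 2√10.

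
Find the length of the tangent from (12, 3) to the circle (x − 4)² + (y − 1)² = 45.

With centre O = (4, 1), |OP|² = 68 and r² = 45.
By the tangent–radius right angle, tangent length = √(|PO|² − r²) = √23.

√23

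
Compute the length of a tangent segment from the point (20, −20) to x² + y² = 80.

With centre O = (0, 0), |OP|² = 800 and r² = 80.
By the tangent–radius right angle, tangent length = √(|PO|² − r²) = √720 = 12√5.

12√5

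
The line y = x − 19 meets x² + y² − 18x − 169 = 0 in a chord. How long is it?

Express y = x − 19 and substitute into the circle:
2x² − 56x + 192 = 0  ⟹  x² − 28x + 96 = 0
x = 24 or x = 4, giving (24, 5) and (4, −15).
|(24, 5) − (4, −15)| = √((20)² + (20)²) = 20√2.

20√2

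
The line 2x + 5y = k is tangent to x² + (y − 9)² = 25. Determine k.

For a tangent, require d(centre, line) = r = 5.
|2·0 + 5·9 − k| / √29 = 5
|k − (45)| = 5√29.

k = 45 ± 5√29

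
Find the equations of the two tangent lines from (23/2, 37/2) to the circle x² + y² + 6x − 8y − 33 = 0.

Write the tangent as mx − y + (37/2 − m·(23/2)) = 0 and set its distance from the centre to √58:
(−29/2m − (−29/2))² = 58(m² + 1)
21m² − 58m + 21 = 0, so m = 7/3 or m = 3/7.
With m = 7/3: 7x − 3y = 25. With m = 3/7: 3x − 7y = −95.

7x − 3y = 25 and 3x − 7y = −95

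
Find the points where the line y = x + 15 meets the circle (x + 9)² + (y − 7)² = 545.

(−25, −10) and (8, 23)

Substitute y = x + 15:
2x² + 34x − 400 = 0  ⟹  x² + 17x − 200 = 0
x = 8 or x = −25, giving (8, 23) and (−25, −10).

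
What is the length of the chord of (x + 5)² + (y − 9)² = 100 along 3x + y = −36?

2√10

The distance from (−5, 9) to the line is 30/√10, and r² = 100.
Chord = 2√(r² − d²) = 2·√(10) = 2√10.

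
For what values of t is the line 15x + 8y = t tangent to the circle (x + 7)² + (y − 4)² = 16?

Tangency holds when the distance from the centre (−7, 4) to the line equals the radius 4:
|15·(−7) + 8·4 − t| / √289 = 4
|t − (−73)| = 4·17, so t = −5 or t = −141.

t = −141 or t = −5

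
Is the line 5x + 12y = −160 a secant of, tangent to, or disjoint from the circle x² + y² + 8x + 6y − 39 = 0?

tangent

Centre (−4, −3), r² = 64. Distance² from centre to line = (104)²/169 = 64.
Since d² = r², the line is tangent.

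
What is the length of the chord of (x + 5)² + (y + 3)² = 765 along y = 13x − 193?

The distance from (−5, −3) to the line is 255/√170, and r² = 765.
Chord = 2√(r² − d²) = 2·√(765/2) = 3√170.

3√170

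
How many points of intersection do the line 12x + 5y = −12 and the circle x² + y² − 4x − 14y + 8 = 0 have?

Centre (2, 7), r² = 45. Distance² from centre to line = (71)²/169 = 5041/169.
Since d² < r², the line cuts the circle twice.

2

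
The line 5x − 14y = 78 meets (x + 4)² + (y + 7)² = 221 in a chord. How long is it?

Substitute y = (−78 + 5x)/14:
221x² + 1768x − 39780 = 0  ⟹  x² + 8x − 180 = 0
x = 10 or x = −18, giving (10, −2) and (−18, −12).
|(10, −2) − (−18, −12)| = √((28)² + (10)²) = 2√221.

2√221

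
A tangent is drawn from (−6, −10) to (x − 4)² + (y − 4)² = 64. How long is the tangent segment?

The centre is (4, 4) and r = 8. The square of the distance from P to the centre is 100 + 196 = 296.
Power of the point: PT² = |PO|² − r² = 232, so PT = 2√58.

2√58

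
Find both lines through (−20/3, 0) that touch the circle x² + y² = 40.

3x − y = −20 and 3x + y = −20

Let a tangent through (−20/3, 0) have slope m. Its distance from (0, 0) must equal 2√10:
(20/3m − (0))² = 40(m² + 1)
m² − 9 = 0, so m = 3 or m = −3.
Through (−20/3, 0) these give 3x − y = −20 and 3x + y = −20.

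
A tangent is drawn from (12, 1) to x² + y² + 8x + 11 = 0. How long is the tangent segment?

The centre is (−4, 0) and r = √5. The square of the distance from P to the centre is 256 + 1 = 257.
Power of the point: PT² = |PO|² − r² = 252, so PT = 6√7.

6√7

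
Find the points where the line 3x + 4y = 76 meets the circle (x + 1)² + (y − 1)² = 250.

From the line, y = (76 − 3x)/4. Substituting:
25x² − 400x + 1200 = 0  ⟹  x² − 16x + 48 = 0
x = 12 or x = 4, giving (12, 10) and (4, 16).

(4, 16) and (12, 10)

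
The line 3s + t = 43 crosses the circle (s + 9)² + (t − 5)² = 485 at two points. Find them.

Express t = −3s + 43 and substitute into the circle:
10s² − 210s + 1040 = 0  ⟹  s² − 21s + 104 = 0
s = 13 or s = 8, giving (13, 4) and (8, 19).

(8, 19) and (13, 4)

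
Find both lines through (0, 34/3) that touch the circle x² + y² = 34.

5x − 3y = −34 and 5x + 3y = 34

A line y − (34/3) = m(x − (0)) is tangent when its distance from (0, 0) is √34:
[m·(0) − (−34/3)]² = 34(m² + 1)
9m² − 25 = 0, so m = 5/3 or m = −5/3.
Through (0, 34/3) these give 5x − 3y = −34 and 5x + 3y = 34.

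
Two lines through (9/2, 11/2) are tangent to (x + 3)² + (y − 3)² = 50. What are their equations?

7x − y = 26 and x + y = 10

Let a tangent through (9/2, 11/2) have slope m. Its distance from (−3, 3) must equal 5√2:
(−15/2m − (−5/2))² = 50(m² + 1)
m² − 6m − 7 = 0, so m = 7 or m = −1.
Through (9/2, 11/2) these give 7x − y = 26 and x + y = 10.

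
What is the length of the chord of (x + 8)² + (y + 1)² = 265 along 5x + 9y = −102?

3√106

The distance from (−8, −1) to the line is 53/√106, and r² = 265.
Chord = 2√(r² − d²) = 2·√(477/2) = 3√106.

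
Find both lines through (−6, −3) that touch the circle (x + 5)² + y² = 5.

x − 2y = 0 and 2x + y = −15

Let a tangent through (−6, −3) have slope m. Its distance from (−5, 0) must equal √5:
(1m − (3))² = 5(m² + 1)
2m² + 3m − 2 = 0, so m = 1/2 or m = −2.
Through (−6, −3) these give x − 2y = 0 and 2x + y = −15.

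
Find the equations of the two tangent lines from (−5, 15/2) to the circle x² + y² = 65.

Let a tangent through (−5, 15/2) have slope m. Its distance from (0, 0) must equal √65:
[m·(5) − (−15/2)]² = 65(m² + 1)
32m² − 60m + 7 = 0, so m = 7/4 or m = 1/8.
With m = 7/4: 7x − 4y = −65. With m = 1/8: x − 8y = −65.

7x − 4y = −65 and x − 8y = −65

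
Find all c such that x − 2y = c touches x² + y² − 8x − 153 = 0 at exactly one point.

The line touches the circle iff its distance from (4, 0) is 13:
|1·4 − 2·0 − c| / √5 = 13
|c − (4)| = 13√5.

c = 4 ± 13√5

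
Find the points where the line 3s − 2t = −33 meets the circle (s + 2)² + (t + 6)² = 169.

(−15, −6) and (−7, 6)

From the line, t = (33 + 3s)/2. Substituting:
13s² + 286s + 1365 = 0  ⟹  s² + 22s + 105 = 0
s = −7 or s = −15, giving (−7, 6) and (−15, −6).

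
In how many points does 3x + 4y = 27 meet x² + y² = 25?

0

d² = (3·0 + 4·0 − (27))²/25 = 729/25; r² = 25.
Since d² > r², the line lies outside the circle.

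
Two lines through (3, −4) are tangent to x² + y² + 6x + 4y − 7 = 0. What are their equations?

x − 2y = 11 and 2x + y = 2

Let a tangent through (3, −4) have slope m. Its distance from (−3, −2) must equal 2√5:
(−6m − (2))² = 20(m² + 1)
2m² + 3m − 2 = 0, so m = 1/2 or m = −2.
With m = 1/2: x − 2y = 11. With m = −2: 2x + y = 2.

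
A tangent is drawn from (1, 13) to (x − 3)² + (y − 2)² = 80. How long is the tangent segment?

3√5

With centre O = (3, 2), |OP|² = 125 and r² = 80.
Power of the point: PT² = |PO|² − r² = 45, so PT = 3√5.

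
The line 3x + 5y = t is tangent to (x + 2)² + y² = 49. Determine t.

For a tangent, require d(centre, line) = r = 7.
|3·(−2) + 5·0 − t| / √34 = 7
|t − (−6)| = 7√34.

t = −6 ± 7√34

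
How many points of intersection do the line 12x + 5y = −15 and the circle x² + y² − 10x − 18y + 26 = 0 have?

Substituting the line into the circle gives 169x² + 1190x + 2225 = 0.
Discriminant = (1190)² − 4·169·(2225) = −88000 < 0.
No real roots: the line does not meet the circle.

0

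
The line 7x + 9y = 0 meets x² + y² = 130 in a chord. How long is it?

2√130

Centre (0, 0), r² = 130. Perpendicular distance d from centre to line = |0| / √130 = 0/√130.
Chord = 2√(r² − d²) = 2·√(130) = 2√130.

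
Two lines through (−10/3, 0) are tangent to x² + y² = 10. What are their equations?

3x − y = −10 and 3x + y = −10

A line y − (0) = m(x − (−10/3)) is tangent when its distance from (0, 0) is √10:
[m·(10/3) − (0)]² = 10(m² + 1)
m² − 9 = 0, so m = 3 or m = −3.
Through (−10/3, 0) these give 3x − y = −10 and 3x + y = −10.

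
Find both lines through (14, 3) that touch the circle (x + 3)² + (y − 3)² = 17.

Let a tangent through (14, 3) have slope m. Its distance from (−3, 3) must equal √17:
(−17m − (0))² = 17(m² + 1)
16m² − 1 = 0, so m = −1/4 or m = 1/4.
Through (14, 3) these give x + 4y = 26 and x − 4y = 2.

x + 4y = 26 and x − 4y = 2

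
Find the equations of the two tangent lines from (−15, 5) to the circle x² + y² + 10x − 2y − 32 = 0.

7x + 3y = −90 and 3x − 7y = −80

Let a tangent through (−15, 5) have slope m. Its distance from (−5, 1) must equal √58:
(10m − (−4))² = 58(m² + 1)
21m² + 40m − 21 = 0, so m = −7/3 or m = 3/7.
With m = −7/3: 7x + 3y = −90. With m = 3/7: 3x − 7y = −80.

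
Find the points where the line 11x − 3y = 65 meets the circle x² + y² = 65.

Substitute y = (−65 + 11x)/3:
130x² − 1430x + 3640 = 0  ⟹  x² − 11x + 28 = 0
x = 7 or x = 4, giving (7, 4) and (4, −7).

(4, −7) and (7, 4)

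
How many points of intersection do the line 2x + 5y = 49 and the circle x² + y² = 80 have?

Centre (0, 0), r² = 80. Distance² from centre to line = (−49)²/29 = 2401/29.
Since d² > r², the line lies outside the circle.

0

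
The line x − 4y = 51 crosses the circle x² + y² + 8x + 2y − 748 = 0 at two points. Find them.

Substitute y = (−51 + x)/4:
17x² + 34x − 9775 = 0  ⟹  x² + 2x − 575 = 0
x = 23 or x = −25, giving (23, −7) and (−25, −19).

(−25, −19) and (23, −7)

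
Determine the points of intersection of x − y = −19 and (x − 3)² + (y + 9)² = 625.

Substitute y = x + 19:
2x² + 50x + 168 = 0  ⟹  x² + 25x + 84 = 0
x = −4 or x = −21, giving (−4, 15) and (−21, −2).

(−21, −2) and (−4, 15)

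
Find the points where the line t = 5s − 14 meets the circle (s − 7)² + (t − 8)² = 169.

(2, −4) and (7, 21)

Substitute t = 5s − 14:
26s² − 234s + 364 = 0  ⟹  s² − 9s + 14 = 0
s = 7 or s = 2, giving (7, 21) and (2, −4).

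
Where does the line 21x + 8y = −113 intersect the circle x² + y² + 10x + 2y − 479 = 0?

From the line, y = (−113 − 21x)/8. Substituting:
505x² + 5050x − 19695 = 0  ⟹  x² + 10x − 39 = 0
x = 3 or x = −13, giving (3, −22) and (−13, 20).

(−13, 20) and (3, −22)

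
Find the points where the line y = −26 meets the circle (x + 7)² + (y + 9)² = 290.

From the line, y = −26. Substituting:
x² + 14x + 48 = 0
x = −6 or x = −8, giving (−6, −26) and (−8, −26).

(−8, −26) and (−6, −26)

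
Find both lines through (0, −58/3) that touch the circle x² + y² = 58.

7x − 3y = 58 and 7x + 3y = −58

A line y − (−58/3) = m(x − (0)) is tangent when its distance from (0, 0) is √58:
[m·(0) − (58/3)]² = 58(m² + 1)
9m² − 49 = 0, so m = 7/3 or m = −7/3.
Through (0, −58/3) these give 7x − 3y = 58 and 7x + 3y = −58.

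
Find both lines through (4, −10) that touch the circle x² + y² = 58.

7x − 3y = 58 and 3x + 7y = −58

Let a tangent through (4, −10) have slope m. Its distance from (0, 0) must equal √58:
(−4m − (10))² = 58(m² + 1)
21m² − 40m − 21 = 0, so m = 7/3 or m = −3/7.
Through (4, −10) these give 7x − 3y = 58 and 3x + 7y = −58.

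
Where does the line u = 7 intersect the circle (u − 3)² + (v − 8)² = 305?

(7, −9) and (7, 25)

The line gives u = 7. Substituting into the circle:
v² − 16v − 225 = 0
v = 25 or v = −9, giving (7, 25) and (7, −9).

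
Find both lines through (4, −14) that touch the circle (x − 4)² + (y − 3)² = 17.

4x − y = 30 and 4x + y = 2

A line y − (−14) = m(x − (4)) is tangent when its distance from (4, 3) is √17:
(0m − (17))² = 17(m² + 1)
m² − 16 = 0, so m = 4 or m = −4.
Through (4, −14) these give 4x − y = 30 and 4x + y = 2.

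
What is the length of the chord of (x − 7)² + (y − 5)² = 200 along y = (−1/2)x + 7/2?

Substitute y = (7 − x)/2:
5x² − 50x − 595 = 0  ⟹  x² − 10x − 119 = 0
x = 17 or x = −7, giving (17, −5) and (−7, 7).
|(17, −5) − (−7, 7)| = √((24)² + (−12)²) = 12√5.

12√5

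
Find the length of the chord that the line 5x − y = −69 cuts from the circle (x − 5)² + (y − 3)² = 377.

The distance from (5, 3) to the line is 91/√26, and r² = 377.
Chord = 2√(r² − d²) = 2·√(117/2) = 3√26.

3√26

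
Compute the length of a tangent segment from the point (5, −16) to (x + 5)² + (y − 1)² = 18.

The centre is (−5, 1) and r = 3√2. The square of the distance from P to the centre is 100 + 289 = 389.
Power of the point: PT² = |PO|² − r² = 371, so PT = √371.

√371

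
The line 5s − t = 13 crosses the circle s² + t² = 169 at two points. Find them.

From the line, t = 5s − 13. Substituting:
26s² − 130s = 0  ⟹  s² − 5s = 0
s = 5 or s = 0, giving (5, 12) and (0, −13).

(0, −13) and (5, 12)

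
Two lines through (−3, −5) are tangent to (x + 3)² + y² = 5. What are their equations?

A line y − (−5) = m(x − (−3)) is tangent when its distance from (−3, 0) is √5:
[m·(0) − (5)]² = 5(m² + 1)
m² − 4 = 0, so m = −2 or m = 2.
With m = −2: 2x + y = −11. With m = 2: 2x − y = −1.

2x + y = −11 and 2x − y = −1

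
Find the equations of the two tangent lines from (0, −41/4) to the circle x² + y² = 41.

5x − 4y = 41 and 5x + 4y = −41

Let a tangent through (0, −41/4) have slope m. Its distance from (0, 0) must equal √41:
(0m − (41/4))² = 41(m² + 1)
16m² − 25 = 0, so m = 5/4 or m = −5/4.
With m = 5/4: 5x − 4y = 41. With m = −5/4: 5x + 4y = −41.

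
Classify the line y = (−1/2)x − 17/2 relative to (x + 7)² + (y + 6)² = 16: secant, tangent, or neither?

Substituting the line into the circle gives 5x² + 66x + 157 = 0.
Δ = 4356 − 3140 = 1216.
Two real roots: the line is a secant.

secant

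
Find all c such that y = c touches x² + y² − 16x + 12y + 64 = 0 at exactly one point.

The line touches the circle iff its distance from (8, −6) is 6:
|0·8 + 1·(−6) − c| / √1 = 6
|c − (−6)| = 6, so c = 0 or c = −12.

c = −12 or c = 0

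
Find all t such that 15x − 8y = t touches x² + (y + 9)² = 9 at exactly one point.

t = 21 or t = 123

For a tangent, require d(centre, line) = r = 3.
|15·0 − 8·(−9) − t| / √289 = 3
|t − (72)| = 3·17, so t = 123 or t = 21.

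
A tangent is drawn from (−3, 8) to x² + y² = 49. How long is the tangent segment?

2√6

Centre (0, 0), r² = 49. |PO|² = (−3)² + (8)² = 73.
Power of the point: PT² = |PO|² − r² = 24, so PT = 2√6.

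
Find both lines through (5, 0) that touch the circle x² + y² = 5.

x − 2y = 5 and x + 2y = 5

Write the tangent as mx − y + (0 − m·(5)) = 0 and set its distance from the centre to √5:
[m·(−5) − (0)]² = 5(m² + 1)
4m² − 1 = 0, so m = 1/2 or m = −1/2.
With m = 1/2: x − 2y = 5. With m = −1/2: x + 2y = 5.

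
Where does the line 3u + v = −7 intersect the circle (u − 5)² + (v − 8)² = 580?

Substitute v = −3u − 7:
10u² + 80u − 330 = 0  ⟹  u² + 8u − 33 = 0
u = 3 or u = −11, giving (3, −16) and (−11, 26).

(−11, 26) and (3, −16)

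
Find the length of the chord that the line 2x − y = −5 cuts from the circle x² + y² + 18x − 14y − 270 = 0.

16√5

Substitute y = 2x + 5:
5x² + 10x − 315 = 0  ⟹  x² + 2x − 63 = 0
x = 7 or x = −9, giving (7, 19) and (−9, −13).
Chord length = distance between (7, 19) and (−9, −13) = √1280 = 16√5.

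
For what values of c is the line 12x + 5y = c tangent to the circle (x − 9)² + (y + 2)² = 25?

For a tangent, require d(centre, line) = r = 5.
|12·9 + 5·(−2) − c| / √169 = 5
|c − (98)| = 5·13, so c = 163 or c = 33.

c = 33 or c = 163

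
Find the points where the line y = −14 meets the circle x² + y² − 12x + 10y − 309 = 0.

From the line, y = −14. Substituting:
x² − 12x − 253 = 0
x = 23 or x = −11, giving (23, −14) and (−11, −14).

(−11, −14) and (23, −14)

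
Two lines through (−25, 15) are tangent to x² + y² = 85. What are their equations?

2x + 9y = 85 and 7x + 6y = −85

Let a tangent through (−25, 15) have slope m. Its distance from (0, 0) must equal √85:
[m·(25) − (−15)]² = 85(m² + 1)
54m² + 75m + 14 = 0, so m = −2/9 or m = −7/6.
With m = −2/9: 2x + 9y = 85. With m = −7/6: 7x + 6y = −85.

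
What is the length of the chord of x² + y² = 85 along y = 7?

12

Centre (0, 0), r² = 85. Perpendicular distance d from centre to line = |−7| / √1 = 7.
Half the chord is √(r² − d²) = √(36), so the full chord is 12.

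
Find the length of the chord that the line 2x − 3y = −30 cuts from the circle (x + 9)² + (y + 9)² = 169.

4√13

The distance from (−9, −9) to the line is 39/√13, and r² = 169.
Chord = 2√(r² − d²) = 2·√(52) = 4√13.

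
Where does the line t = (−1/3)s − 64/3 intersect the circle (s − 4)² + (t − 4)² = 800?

(−16, −16) and (8, −24)

Express t = (−64 − s)/3 and substitute into the circle:
10s² + 80s − 1280 = 0  ⟹  s² + 8s − 128 = 0
s = 8 or s = −16, giving (8, −24) and (−16, −16).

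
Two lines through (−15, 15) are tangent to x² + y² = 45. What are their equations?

Write the tangent as mx − y + (15 − m·(−15)) = 0 and set its distance from the centre to 3√5:
(15m − (−15))² = 45(m² + 1)
2m² + 5m + 2 = 0, so m = −2 or m = −1/2.
Through (−15, 15) these give 2x + y = −15 and x + 2y = 15.

2x + y = −15 and x + 2y = 15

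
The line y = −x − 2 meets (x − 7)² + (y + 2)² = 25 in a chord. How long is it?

√2

Substitute y = −x − 2:
2x² − 14x + 24 = 0  ⟹  x² − 7x + 12 = 0
x = 4 or x = 3, giving (4, −6) and (3, −5).
Chord length = distance between (4, −6) and (3, −5) = √2 = √2.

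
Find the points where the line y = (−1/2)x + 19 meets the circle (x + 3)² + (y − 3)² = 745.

From the line, y = (38 − x)/2. Substituting:
5x² − 40x − 1920 = 0  ⟹  x² − 8x − 384 = 0
x = 24 or x = −16, giving (24, 7) and (−16, 27).

(−16, 27) and (24, 7)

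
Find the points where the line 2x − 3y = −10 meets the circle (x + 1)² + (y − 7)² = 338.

Substitute y = (10 + 2x)/3:
13x² − 26x − 2912 = 0  ⟹  x² − 2x − 224 = 0
x = 16 or x = −14, giving (16, 14) and (−14, −6).

(−14, −6) and (16, 14)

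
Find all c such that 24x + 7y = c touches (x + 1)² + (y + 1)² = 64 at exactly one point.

The line touches the circle iff its distance from (−1, −1) is 8:
|24·(−1) + 7·(−1) − c| / √625 = 8
|c − (−31)| = 8·25, so c = 169 or c = −231.

c = −231 or c = 169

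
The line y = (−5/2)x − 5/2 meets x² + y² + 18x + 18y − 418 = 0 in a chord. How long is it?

The distance from (−9, −9) to the line is 58/√29, and r² = 580.
Chord = 2√(r² − d²) = 2·√(464) = 8√29.

8√29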